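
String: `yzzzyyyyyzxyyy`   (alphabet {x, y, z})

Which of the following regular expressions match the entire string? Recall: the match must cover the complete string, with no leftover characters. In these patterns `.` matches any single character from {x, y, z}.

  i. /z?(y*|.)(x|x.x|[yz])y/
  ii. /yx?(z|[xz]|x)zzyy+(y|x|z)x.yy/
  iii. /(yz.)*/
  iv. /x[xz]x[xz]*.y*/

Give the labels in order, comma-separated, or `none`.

i → no match
ii → match
iii → no match
iv → no match — must start with `x`

ii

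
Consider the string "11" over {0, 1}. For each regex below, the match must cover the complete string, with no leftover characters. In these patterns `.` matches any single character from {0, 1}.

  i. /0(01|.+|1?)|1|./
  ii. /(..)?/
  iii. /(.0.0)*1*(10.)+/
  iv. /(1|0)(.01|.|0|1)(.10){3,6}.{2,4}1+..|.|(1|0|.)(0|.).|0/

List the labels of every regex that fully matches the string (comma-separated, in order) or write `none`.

ii

i → no match
ii → match
iii → no match
iv → no match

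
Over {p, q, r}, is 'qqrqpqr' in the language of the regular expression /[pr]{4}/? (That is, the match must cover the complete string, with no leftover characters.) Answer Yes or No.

No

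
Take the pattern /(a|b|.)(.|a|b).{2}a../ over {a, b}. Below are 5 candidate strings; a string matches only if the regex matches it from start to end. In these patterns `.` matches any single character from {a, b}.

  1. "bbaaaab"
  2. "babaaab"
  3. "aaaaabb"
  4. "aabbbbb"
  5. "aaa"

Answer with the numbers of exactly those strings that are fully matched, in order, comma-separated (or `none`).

1, 2, 3

1 → match
2 → match
3 → match
4 → no match
5 → no match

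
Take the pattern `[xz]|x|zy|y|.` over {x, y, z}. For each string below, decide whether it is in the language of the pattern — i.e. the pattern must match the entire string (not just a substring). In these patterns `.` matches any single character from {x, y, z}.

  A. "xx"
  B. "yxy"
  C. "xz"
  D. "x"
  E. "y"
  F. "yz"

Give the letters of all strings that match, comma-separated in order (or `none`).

A. "xx" → no match
B. "yxy" → no match
C. "xz" → no match
D. "x" → match
E. "y" → match
F. "yz" → no match

D, E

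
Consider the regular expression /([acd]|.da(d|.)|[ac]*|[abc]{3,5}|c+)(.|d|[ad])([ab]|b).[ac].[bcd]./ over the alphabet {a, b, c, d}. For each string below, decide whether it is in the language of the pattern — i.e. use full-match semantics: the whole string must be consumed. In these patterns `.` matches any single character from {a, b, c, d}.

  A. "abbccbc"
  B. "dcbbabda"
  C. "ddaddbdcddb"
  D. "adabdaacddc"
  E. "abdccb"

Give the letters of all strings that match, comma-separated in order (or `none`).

A → match
B → match
C → match
D → match
E → no match

A, B, C, D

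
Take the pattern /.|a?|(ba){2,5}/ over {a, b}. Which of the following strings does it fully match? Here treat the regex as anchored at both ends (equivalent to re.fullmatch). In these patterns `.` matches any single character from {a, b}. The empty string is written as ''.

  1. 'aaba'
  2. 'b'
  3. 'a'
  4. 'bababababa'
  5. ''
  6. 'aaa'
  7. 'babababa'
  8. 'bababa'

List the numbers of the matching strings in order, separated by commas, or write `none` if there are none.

2, 3, 4, 5, 7, 8

1 → no match
2 → match
3 → match
4 → match
5 → match
6 → no match
7 → match
8 → match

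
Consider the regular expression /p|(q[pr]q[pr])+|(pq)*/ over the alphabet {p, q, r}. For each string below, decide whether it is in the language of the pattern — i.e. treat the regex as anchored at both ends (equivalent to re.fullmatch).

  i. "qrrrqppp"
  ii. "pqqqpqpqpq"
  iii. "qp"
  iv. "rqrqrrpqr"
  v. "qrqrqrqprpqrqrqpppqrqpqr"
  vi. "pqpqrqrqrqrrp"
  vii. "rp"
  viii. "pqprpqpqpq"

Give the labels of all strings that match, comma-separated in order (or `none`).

i → no match
ii → no match
iii → no match
iv → no match
v → no match
vi → no match
vii → no match
viii → no match

none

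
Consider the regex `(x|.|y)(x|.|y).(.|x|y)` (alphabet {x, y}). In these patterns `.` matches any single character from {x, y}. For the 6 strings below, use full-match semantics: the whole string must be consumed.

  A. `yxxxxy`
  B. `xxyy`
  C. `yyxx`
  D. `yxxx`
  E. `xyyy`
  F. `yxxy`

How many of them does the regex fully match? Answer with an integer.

5

A → no match
B → match
C → match
D → match
E → match
F → match
Total matched: 5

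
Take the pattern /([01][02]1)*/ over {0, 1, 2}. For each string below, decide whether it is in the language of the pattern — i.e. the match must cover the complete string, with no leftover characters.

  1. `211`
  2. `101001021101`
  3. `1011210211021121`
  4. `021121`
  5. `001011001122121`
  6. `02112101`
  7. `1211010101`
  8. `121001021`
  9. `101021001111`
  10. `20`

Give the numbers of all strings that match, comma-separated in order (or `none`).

2, 4, 8

1 → no match
2 → match
3 → no match
4 → match
5 → no match
6 → no match
7 → no match
8 → match
9 → no match
10 → no match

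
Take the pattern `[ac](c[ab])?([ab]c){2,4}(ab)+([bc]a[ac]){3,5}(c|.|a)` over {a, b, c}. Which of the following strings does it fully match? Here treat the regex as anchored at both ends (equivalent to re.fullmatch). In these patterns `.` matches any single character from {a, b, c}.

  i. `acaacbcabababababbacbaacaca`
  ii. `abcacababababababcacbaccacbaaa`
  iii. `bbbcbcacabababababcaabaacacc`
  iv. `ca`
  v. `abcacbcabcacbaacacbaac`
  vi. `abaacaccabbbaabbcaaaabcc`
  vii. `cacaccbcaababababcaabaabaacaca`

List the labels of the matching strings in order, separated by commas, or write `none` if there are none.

i, ii, v

i → match
ii → match
iii → no match
iv → no match
v → match
vi → no match
vii → no match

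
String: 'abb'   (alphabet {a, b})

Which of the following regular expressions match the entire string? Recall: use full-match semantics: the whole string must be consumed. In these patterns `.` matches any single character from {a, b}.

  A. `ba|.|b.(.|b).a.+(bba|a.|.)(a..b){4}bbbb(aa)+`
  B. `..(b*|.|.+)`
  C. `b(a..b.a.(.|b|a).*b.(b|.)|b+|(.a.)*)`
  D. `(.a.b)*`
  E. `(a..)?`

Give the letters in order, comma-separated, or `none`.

B, E

A → no match
B → match
C → no match — must start with 'b'
D → no match
E → match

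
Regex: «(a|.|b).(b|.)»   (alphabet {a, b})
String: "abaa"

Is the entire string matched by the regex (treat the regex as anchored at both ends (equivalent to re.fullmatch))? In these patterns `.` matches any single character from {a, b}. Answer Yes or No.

No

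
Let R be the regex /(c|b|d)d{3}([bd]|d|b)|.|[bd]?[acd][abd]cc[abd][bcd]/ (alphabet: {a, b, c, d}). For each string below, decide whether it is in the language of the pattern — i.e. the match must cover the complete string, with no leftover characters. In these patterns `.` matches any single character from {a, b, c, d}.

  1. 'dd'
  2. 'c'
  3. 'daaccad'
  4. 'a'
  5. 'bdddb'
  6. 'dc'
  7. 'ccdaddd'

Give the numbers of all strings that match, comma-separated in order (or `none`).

1 → no match
2 → match
3 → match
4 → match
5 → match
6 → no match
7 → no match

2, 3, 4, 5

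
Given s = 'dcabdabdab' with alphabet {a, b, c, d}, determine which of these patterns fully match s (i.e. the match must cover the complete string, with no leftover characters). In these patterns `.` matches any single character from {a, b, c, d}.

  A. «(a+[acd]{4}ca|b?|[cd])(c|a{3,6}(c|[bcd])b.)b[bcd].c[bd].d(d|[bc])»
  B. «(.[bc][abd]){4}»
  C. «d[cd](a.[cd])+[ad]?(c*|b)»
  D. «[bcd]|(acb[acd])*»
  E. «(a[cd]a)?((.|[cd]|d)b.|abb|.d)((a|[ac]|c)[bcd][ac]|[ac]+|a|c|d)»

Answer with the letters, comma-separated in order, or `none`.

A → no match
B → no match
C → match
D → no match
E → no match

C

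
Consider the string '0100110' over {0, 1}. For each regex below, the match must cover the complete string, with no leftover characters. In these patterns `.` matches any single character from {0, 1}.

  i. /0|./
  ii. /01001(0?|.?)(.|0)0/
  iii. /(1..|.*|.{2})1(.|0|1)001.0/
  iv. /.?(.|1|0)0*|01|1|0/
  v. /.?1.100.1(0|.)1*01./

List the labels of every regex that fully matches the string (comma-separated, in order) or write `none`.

ii

i → no match
ii → match
iii → no match
iv → no match
v → no match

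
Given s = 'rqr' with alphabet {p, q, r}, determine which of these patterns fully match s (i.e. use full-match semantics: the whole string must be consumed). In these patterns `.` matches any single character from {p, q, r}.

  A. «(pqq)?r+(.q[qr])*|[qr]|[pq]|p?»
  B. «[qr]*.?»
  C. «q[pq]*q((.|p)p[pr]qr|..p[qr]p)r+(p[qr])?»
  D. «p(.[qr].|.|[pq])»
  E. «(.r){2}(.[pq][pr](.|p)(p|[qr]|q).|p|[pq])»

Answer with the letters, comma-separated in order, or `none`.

B

A → no match
B → match
C → no match — must start with 'q'
D → no match — must start with 'p'
E → no match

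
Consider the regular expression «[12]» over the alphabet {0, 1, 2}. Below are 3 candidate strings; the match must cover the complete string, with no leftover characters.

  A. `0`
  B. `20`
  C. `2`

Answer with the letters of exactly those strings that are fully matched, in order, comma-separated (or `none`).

A → no match
B → no match
C → match

C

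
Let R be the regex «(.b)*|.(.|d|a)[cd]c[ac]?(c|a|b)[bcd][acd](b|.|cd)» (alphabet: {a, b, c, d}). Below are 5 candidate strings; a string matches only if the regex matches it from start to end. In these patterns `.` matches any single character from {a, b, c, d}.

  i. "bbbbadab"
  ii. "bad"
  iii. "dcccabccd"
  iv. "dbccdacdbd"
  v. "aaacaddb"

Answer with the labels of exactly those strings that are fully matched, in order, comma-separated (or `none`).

i → no match
ii → no match
iii → match
iv → no match
v → no match

iii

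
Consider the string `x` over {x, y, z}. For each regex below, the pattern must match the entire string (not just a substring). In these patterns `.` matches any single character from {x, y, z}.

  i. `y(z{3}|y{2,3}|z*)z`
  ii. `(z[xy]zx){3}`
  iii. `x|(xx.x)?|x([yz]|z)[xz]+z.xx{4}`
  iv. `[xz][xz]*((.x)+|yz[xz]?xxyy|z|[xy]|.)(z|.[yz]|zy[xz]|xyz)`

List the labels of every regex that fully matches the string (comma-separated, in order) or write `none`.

i → no match — must start with `y`
ii → no match — must start with `z`
iii → match
iv → no match

iii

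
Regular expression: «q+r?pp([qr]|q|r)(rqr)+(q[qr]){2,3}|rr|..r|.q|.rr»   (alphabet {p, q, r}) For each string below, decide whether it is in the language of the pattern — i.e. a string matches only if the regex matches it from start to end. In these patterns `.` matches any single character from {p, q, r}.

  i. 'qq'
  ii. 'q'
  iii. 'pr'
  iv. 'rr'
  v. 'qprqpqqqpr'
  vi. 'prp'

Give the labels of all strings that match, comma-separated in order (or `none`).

i → match
ii → no match
iii → no match
iv → match
v → no match
vi → no match

i, iv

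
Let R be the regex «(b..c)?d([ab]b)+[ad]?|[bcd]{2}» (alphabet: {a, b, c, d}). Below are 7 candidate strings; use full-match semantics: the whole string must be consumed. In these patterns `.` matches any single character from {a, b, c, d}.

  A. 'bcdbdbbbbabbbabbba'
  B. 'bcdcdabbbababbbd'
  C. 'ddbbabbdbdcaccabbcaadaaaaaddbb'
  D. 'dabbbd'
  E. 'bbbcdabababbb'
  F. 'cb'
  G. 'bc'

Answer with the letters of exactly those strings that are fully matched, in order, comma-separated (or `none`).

A → no match
B → match
C → no match
D → match
E → match
F → match
G → match

B, D, E, F, G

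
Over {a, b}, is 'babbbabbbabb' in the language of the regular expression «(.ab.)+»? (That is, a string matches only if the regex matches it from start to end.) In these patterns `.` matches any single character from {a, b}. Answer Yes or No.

Yes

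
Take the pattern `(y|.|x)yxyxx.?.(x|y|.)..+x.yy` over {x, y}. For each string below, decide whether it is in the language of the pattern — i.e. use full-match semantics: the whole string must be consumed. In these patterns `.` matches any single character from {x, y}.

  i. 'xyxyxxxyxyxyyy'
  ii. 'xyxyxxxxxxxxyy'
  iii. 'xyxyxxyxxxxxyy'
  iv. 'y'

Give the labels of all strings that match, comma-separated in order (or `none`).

i, ii, iii

i → match
ii → match
iii → match
iv → no match — must end with 'yy'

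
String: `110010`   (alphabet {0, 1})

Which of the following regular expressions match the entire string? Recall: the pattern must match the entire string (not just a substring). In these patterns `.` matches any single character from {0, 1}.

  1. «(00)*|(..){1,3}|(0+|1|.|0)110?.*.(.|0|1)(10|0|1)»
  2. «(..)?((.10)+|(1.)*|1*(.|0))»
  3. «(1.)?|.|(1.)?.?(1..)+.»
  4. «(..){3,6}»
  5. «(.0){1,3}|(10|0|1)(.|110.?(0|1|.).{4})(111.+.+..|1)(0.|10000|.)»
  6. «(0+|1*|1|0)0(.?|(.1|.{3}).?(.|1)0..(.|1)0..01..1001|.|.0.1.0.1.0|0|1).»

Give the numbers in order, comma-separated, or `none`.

1, 2, 4

1 → match
2 → match
3 → no match
4 → match
5 → no match
6 → no match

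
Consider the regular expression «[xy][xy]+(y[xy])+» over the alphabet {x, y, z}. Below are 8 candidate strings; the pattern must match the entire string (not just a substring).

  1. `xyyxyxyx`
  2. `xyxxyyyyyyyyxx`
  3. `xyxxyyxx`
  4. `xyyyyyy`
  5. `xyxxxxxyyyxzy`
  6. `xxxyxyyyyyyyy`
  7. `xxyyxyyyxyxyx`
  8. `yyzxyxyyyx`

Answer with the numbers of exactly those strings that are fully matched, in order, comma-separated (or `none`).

1, 4, 6, 7

1 → match
2 → no match
3 → no match
4 → match
5 → no match
6 → match
7 → match
8 → no match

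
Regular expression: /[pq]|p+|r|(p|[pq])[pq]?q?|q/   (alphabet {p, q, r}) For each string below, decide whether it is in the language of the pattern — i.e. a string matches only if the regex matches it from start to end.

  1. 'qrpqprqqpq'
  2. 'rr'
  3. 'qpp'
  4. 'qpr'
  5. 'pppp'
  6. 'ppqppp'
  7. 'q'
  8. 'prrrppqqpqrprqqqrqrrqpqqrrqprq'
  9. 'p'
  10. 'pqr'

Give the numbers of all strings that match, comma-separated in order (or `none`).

1 → no match
2 → no match
3 → no match
4 → no match
5 → match
6 → no match
7 → match
8 → no match
9 → match
10 → no match

5, 7, 9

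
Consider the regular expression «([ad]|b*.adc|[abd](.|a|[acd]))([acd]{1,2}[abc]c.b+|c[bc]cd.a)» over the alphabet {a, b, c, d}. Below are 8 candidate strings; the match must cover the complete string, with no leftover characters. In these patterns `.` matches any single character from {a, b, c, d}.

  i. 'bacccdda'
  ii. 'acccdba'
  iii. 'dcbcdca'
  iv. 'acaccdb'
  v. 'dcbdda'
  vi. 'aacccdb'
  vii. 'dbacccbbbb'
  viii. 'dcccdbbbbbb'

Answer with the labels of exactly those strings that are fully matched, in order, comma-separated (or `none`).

i, ii, iii, iv, vi, vii, viii

i. 'bacccdda' → match
ii. 'acccdba' → match
iii. 'dcbcdca' → match
iv. 'acaccdb' → match
v. 'dcbdda' → no match
vi. 'aacccdb' → match
vii. 'dbacccbbbb' → match
viii. 'dcccdbbbbbb' → match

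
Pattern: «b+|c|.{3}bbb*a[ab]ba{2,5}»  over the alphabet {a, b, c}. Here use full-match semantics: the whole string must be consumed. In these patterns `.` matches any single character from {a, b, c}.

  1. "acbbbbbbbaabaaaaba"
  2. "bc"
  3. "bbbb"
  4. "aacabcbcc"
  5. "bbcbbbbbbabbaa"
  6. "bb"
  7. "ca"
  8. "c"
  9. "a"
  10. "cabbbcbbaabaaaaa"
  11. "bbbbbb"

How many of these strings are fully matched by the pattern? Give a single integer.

5

1 → no match
2 → no match
3 → match
4 → no match
5 → match
6 → match
7 → no match
8 → match
9 → no match
10 → no match
11 → match
Total matched: 5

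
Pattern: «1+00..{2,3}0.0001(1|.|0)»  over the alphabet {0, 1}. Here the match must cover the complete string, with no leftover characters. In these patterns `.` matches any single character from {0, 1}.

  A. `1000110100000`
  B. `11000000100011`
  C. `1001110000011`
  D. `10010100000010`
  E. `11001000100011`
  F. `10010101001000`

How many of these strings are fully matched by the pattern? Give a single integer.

4

A → no match
B → match
C → match
D → match
E → match
F → no match
Total matched: 4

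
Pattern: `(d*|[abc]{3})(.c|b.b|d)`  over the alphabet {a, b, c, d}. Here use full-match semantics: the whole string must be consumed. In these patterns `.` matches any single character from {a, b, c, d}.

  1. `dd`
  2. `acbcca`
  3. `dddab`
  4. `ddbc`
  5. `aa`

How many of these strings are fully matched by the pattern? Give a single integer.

2

1 → match
2 → no match
3 → no match
4 → match
5 → no match
Total matched: 2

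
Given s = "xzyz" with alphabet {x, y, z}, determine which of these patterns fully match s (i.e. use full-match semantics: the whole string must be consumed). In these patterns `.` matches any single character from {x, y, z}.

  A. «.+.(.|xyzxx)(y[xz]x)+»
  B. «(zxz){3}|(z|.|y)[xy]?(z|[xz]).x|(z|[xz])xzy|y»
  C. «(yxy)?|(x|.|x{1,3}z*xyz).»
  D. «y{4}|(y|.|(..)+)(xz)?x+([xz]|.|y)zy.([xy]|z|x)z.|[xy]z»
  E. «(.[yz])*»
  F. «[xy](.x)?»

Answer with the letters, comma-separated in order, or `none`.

A → no match — must end with "x"
B → no match
C → no match
D → no match
E → match
F → no match

E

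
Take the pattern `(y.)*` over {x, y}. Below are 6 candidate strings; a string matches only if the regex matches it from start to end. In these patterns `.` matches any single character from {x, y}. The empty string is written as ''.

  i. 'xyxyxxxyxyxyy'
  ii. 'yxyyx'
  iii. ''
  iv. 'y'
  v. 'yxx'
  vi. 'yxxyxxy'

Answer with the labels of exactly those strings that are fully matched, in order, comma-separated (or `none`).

iii

i → no match
ii. 'yxyyx' → no match
iii. '' → match
iv. 'y' → no match
v. 'yxx' → no match
vi. 'yxxyxxy' → no match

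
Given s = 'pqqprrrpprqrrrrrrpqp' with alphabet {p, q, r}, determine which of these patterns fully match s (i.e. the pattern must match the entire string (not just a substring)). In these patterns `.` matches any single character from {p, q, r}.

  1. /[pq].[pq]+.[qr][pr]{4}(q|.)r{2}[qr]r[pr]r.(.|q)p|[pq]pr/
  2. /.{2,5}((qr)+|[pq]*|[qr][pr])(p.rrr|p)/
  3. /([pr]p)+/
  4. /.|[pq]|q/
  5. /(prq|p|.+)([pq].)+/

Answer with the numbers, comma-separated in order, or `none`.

1 → match
2 → no match
3 → no match
4 → no match
5 → match

1, 5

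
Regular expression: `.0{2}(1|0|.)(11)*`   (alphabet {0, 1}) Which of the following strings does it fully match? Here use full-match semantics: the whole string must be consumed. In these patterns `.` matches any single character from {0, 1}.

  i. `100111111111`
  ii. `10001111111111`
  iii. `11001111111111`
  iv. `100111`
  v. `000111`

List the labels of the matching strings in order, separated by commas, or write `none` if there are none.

i → match
ii → match
iii → no match
iv → match
v → match

i, ii, iv, v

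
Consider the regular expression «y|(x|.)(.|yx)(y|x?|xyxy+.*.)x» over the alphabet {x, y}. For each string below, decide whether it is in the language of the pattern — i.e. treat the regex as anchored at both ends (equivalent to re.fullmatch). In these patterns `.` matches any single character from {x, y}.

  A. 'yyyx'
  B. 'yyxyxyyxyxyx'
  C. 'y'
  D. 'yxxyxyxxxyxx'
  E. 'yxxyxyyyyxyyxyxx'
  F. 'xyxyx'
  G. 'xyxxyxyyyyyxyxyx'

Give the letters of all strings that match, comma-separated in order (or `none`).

A, B, C, D, E, F, G

A. 'yyyx' → match
B. 'yyxyxyyxyxyx' → match
C. 'y' → match
D. 'yxxyxyxxxyxx' → match
E → match
F. 'xyxyx' → match
G → match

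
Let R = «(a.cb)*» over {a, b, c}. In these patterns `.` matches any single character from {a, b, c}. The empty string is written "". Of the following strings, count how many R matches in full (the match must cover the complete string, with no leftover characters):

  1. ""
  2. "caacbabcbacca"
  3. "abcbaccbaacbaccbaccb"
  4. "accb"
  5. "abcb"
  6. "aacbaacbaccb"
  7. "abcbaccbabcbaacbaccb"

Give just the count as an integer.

1 → match
2 → no match
3 → match
4 → match
5 → match
6 → match
7 → match
Total matched: 6

6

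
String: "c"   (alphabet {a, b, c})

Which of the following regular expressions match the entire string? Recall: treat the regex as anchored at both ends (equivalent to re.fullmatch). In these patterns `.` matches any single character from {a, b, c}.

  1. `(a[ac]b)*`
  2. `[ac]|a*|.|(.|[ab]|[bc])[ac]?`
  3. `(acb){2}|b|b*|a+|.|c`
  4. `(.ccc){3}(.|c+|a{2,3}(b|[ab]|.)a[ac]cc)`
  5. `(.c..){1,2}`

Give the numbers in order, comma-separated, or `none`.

2, 3

1 → no match
2 → match
3 → match
4 → no match
5 → no match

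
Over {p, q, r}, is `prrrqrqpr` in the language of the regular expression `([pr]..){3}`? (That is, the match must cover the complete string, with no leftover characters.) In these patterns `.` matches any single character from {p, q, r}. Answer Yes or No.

No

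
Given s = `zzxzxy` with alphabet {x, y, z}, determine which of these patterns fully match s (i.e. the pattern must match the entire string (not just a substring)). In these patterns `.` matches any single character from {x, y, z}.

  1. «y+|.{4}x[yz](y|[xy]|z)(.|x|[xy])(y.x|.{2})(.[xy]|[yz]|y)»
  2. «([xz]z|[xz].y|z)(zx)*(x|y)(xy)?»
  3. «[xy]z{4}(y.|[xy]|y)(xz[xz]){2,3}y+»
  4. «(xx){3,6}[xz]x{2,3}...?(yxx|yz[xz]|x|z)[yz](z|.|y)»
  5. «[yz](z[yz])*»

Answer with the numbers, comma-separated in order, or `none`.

2

1 → no match
2 → match
3 → no match
4 → no match — must start with `xx`
5 → no match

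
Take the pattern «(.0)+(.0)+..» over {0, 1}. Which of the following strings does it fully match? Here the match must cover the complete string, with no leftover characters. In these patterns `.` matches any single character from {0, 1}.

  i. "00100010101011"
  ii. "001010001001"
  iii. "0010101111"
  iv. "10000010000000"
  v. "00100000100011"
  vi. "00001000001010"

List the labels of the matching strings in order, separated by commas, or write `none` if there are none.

i, ii, iv, v, vi

i → match
ii. "001010001001" → match
iii. "0010101111" → no match
iv → match
v → match
vi → match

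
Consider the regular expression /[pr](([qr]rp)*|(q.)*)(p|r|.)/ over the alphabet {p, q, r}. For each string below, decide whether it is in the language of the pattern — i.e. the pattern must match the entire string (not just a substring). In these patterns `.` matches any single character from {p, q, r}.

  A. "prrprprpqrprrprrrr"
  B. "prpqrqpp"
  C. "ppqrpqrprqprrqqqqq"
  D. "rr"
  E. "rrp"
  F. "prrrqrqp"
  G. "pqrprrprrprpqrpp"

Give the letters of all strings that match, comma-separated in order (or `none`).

A → no match
B → no match
C → no match
D → match
E → no match
F → no match
G → no match

D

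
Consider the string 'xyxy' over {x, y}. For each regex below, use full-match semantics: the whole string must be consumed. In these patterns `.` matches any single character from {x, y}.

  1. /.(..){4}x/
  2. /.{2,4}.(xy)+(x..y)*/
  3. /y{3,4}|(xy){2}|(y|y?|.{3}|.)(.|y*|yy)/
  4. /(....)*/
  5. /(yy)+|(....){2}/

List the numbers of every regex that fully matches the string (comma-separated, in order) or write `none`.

3, 4

1 → no match — must end with 'x'
2 → no match
3 → match
4 → match
5 → no match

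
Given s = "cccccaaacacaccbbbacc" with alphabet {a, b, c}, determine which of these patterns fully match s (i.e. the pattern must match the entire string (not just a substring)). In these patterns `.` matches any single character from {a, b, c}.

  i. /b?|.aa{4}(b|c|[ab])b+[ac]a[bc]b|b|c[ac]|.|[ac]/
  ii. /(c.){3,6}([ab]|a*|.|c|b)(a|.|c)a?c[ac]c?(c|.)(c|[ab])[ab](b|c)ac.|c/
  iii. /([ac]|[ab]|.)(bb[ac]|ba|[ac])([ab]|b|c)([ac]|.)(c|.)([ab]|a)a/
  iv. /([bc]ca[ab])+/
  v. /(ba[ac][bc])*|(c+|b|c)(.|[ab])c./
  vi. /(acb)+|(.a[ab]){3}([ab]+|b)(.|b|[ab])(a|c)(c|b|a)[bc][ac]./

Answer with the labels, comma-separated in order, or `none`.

ii

i → no match
ii → match
iii → no match — must end with "a"
iv → no match
v → no match
vi → no match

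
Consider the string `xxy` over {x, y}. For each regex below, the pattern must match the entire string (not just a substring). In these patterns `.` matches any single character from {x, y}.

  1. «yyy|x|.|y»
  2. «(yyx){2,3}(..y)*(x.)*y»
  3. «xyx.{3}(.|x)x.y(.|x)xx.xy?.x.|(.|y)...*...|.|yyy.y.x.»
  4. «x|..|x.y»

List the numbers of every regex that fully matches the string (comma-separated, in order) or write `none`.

4

1 → no match
2 → no match — must start with `yyx`
3 → no match
4 → match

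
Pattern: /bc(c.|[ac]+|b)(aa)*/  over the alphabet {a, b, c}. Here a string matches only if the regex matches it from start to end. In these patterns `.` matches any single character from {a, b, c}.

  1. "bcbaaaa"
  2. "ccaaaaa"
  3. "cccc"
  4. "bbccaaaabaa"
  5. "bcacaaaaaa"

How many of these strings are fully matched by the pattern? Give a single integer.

2

1 → match
2 → no match — must start with "bc"
3 → no match — must start with "bc"
4 → no match — must start with "bc"
5 → match
Total matched: 2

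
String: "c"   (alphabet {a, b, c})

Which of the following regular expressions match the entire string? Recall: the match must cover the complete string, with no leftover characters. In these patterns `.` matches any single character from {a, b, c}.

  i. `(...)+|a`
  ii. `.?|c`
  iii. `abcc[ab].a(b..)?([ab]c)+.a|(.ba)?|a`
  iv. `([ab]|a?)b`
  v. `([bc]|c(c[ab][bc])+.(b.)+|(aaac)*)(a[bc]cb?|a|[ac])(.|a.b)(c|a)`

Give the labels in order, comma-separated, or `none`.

i → no match
ii → match
iii → no match
iv → no match — must end with "b"
v → no match

ii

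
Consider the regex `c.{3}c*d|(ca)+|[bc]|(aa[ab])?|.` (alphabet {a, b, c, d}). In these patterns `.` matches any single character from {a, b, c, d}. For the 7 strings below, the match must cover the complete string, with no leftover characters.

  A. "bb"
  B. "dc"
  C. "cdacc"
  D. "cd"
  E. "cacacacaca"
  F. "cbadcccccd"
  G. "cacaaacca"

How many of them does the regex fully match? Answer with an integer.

2

A → no match
B → no match
C → no match
D → no match
E → match
F → match
G → no match
Total matched: 2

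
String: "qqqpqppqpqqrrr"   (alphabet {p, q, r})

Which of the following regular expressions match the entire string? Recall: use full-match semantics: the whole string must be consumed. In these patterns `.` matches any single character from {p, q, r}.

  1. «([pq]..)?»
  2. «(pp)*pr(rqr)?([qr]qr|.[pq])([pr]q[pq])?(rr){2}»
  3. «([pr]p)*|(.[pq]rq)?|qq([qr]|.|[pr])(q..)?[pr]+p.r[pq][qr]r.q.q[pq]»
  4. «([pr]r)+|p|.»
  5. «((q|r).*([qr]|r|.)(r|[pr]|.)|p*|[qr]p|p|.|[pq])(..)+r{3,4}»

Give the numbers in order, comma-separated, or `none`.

5

1 → no match
2 → no match
3 → no match
4 → no match
5 → match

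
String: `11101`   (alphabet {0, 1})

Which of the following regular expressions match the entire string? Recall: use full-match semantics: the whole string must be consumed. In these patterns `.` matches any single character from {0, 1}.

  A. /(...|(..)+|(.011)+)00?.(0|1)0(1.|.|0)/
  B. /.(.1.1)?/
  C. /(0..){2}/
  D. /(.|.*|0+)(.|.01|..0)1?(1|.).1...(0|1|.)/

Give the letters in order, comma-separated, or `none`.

A → no match
B → match
C → no match — must start with `0`
D → no match

B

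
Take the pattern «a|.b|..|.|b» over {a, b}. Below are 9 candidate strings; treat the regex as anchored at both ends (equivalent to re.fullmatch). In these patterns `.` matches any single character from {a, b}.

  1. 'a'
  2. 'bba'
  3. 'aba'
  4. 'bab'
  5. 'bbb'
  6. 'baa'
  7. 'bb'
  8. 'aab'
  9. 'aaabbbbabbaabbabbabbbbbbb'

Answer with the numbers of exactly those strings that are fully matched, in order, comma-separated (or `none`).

1 → match
2 → no match
3 → no match
4 → no match
5 → no match
6 → no match
7 → match
8 → no match
9 → no match

1, 7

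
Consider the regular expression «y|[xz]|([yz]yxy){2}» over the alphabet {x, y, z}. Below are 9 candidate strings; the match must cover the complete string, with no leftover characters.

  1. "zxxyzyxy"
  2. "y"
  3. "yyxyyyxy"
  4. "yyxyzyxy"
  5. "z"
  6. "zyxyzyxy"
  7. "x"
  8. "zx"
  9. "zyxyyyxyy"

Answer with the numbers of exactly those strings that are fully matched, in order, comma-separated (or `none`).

2, 3, 4, 5, 6, 7

1 → no match
2 → match
3 → match
4 → match
5 → match
6 → match
7 → match
8 → no match
9 → no match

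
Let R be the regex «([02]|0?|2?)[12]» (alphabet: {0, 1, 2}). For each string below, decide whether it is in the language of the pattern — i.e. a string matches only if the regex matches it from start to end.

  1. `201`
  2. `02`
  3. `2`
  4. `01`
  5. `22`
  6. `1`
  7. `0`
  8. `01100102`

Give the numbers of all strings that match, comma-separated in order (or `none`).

2, 3, 4, 5, 6

1 → no match
2 → match
3 → match
4 → match
5 → match
6 → match
7 → no match
8 → no match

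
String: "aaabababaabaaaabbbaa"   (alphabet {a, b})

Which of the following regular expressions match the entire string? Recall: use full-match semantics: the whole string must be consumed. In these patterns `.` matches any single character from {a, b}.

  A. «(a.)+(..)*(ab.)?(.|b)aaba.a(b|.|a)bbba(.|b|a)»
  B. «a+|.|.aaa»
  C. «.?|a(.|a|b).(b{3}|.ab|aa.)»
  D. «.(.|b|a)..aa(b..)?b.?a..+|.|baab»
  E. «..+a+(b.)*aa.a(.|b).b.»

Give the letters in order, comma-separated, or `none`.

A

A → match
B → no match
C → no match
D → no match
E → no match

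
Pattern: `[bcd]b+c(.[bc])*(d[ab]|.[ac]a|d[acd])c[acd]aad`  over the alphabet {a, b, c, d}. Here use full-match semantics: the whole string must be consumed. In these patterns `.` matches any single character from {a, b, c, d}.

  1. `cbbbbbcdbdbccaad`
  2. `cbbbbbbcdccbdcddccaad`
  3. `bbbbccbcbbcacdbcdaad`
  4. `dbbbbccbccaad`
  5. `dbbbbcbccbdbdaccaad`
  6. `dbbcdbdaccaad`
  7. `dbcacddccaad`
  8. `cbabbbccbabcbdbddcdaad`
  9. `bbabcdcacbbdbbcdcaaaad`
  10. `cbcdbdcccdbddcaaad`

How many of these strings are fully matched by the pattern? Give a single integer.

1 → match
2 → match
3 → match
4 → no match
5 → match
6 → match
7. `dbcacddccaad` → match
8 → no match
9 → no match
10 → match
Total matched: 7

7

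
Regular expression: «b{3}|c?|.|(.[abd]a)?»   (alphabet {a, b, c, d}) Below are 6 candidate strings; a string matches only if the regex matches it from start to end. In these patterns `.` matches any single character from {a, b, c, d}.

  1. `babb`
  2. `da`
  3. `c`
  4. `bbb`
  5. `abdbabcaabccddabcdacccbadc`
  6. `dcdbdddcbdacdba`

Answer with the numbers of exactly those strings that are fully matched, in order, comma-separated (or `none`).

3, 4

1 → no match
2 → no match
3 → match
4 → match
5 → no match
6 → no match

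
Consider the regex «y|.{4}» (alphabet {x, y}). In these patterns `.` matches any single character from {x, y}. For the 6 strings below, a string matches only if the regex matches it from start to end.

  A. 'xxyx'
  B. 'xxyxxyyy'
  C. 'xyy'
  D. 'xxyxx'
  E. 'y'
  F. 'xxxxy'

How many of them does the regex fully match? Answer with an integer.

A → match
B → no match
C → no match
D → no match
E → match
F → no match
Total matched: 2

2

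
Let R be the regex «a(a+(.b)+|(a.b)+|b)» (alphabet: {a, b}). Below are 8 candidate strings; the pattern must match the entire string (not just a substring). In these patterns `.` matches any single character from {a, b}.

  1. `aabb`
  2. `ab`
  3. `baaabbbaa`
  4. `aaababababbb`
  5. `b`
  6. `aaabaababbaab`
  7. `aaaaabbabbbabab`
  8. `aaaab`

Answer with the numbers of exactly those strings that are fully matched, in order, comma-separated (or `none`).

1, 2, 4, 6, 7, 8

1. `aabb` → match
2. `ab` → match
3. `baaabbbaa` → no match — must start with `a`
4. `aaababababbb` → match
5. `b` → no match — must start with `a`
6 → match
7 → match
8. `aaaab` → match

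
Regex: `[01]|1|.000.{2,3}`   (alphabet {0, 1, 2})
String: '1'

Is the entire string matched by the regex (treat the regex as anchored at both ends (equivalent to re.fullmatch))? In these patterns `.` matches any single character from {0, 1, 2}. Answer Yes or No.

Yes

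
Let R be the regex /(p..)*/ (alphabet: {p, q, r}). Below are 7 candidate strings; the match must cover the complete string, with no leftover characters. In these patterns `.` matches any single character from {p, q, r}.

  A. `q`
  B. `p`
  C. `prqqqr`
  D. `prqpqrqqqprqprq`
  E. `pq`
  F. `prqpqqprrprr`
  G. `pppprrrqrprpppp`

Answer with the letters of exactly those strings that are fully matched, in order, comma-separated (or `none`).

A → no match
B → no match
C → no match
D → no match
E → no match
F → match
G → no match

F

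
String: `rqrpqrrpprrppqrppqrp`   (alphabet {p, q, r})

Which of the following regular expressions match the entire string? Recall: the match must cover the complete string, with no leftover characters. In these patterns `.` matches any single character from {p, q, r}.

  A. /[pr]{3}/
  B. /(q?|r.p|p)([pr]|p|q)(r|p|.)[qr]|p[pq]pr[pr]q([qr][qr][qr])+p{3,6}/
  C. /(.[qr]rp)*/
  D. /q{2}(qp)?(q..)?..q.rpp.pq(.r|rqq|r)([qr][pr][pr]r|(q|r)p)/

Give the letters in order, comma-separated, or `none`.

A → no match
B → no match
C → match
D → no match — must start with `q`

C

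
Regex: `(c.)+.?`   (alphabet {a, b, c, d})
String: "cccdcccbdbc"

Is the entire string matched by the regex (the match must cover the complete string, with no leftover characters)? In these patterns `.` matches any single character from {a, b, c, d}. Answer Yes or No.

No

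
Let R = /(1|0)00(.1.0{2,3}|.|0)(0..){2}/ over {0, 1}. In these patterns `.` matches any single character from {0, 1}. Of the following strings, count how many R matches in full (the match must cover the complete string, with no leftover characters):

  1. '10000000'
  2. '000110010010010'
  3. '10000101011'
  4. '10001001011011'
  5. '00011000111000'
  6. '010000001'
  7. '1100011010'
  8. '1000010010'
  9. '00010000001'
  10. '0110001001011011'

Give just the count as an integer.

1 → no match
2 → no match
3 → no match
4 → no match
5 → no match
6 → no match
7 → no match
8 → match
9 → no match
10 → no match
Total matched: 1

1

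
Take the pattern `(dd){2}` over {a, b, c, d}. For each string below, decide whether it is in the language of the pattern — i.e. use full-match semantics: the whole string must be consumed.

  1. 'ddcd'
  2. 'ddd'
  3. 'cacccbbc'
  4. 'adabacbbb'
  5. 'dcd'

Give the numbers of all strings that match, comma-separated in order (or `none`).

none

1 → no match — must end with 'dd'
2 → no match
3 → no match — must start with 'dd'
4 → no match — must start with 'dd'
5 → no match — must start with 'dd'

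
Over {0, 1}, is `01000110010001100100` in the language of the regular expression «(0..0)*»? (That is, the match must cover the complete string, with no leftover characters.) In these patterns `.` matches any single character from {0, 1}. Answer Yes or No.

Yes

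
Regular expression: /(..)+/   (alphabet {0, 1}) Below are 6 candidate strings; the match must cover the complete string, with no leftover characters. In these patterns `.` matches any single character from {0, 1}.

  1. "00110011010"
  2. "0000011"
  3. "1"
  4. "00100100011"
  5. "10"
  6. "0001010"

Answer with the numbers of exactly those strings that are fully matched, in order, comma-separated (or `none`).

5

1 → no match
2 → no match
3 → no match
4 → no match
5 → match
6 → no match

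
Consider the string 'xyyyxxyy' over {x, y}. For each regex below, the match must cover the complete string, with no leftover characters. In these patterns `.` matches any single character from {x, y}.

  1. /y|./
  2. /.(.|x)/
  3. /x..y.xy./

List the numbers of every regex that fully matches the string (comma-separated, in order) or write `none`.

1 → no match
2 → no match
3 → match

3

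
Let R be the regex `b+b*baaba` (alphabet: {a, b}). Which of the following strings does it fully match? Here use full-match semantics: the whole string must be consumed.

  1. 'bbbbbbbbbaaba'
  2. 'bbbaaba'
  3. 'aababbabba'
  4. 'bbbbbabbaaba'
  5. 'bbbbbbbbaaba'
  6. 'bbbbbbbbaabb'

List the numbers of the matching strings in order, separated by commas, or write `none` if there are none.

1 → match
2 → match
3 → no match — must start with 'b'
4 → no match
5 → match
6 → no match — must end with 'baaba'

1, 2, 5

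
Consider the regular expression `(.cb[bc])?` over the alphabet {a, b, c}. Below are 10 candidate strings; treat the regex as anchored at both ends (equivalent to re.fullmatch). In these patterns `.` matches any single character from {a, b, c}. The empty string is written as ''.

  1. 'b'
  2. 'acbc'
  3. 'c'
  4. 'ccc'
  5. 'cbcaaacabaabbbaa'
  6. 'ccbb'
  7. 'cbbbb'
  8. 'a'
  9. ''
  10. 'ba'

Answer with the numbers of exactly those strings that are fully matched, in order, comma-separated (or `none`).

1. 'b' → no match
2. 'acbc' → match
3. 'c' → no match
4. 'ccc' → no match
5 → no match
6. 'ccbb' → match
7. 'cbbbb' → no match
8. 'a' → no match
9. '' → match
10. 'ba' → no match

2, 6, 9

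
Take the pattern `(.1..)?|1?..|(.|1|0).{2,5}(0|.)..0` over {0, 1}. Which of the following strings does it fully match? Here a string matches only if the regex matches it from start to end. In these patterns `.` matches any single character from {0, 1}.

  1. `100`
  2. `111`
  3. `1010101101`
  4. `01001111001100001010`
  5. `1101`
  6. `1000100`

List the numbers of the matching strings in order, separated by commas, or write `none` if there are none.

1 → match
2 → match
3 → no match
4 → no match
5 → match
6 → match

1, 2, 5, 6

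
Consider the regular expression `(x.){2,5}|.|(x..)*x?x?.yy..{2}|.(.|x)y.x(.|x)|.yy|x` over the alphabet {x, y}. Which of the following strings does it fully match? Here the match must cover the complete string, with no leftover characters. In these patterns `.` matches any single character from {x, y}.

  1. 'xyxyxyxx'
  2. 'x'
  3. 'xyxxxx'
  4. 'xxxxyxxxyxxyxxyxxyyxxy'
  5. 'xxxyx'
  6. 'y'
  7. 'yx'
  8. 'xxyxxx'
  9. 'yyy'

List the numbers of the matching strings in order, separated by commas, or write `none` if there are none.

1, 2, 3, 4, 6, 8, 9

1. 'xyxyxyxx' → match
2. 'x' → match
3. 'xyxxxx' → match
4 → match
5. 'xxxyx' → no match
6. 'y' → match
7. 'yx' → no match
8. 'xxyxxx' → match
9. 'yyy' → match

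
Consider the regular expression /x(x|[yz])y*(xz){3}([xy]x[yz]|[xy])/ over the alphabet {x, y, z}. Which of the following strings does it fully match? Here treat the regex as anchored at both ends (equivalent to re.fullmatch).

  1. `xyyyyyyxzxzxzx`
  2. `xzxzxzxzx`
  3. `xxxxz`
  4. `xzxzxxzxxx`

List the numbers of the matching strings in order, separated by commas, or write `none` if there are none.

1, 2

1 → match
2. `xzxzxzxzx` → match
3. `xxxxz` → no match
4. `xzxzxxzxxx` → no match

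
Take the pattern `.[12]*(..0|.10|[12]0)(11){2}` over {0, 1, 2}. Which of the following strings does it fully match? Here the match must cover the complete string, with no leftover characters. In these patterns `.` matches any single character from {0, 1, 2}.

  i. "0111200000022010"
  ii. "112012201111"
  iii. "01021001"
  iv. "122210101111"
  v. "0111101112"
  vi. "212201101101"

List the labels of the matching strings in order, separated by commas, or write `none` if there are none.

i → no match — must end with "11"
ii → no match
iii → no match — must end with "11"
iv → match
v → no match — must end with "11"
vi → no match — must end with "11"

iv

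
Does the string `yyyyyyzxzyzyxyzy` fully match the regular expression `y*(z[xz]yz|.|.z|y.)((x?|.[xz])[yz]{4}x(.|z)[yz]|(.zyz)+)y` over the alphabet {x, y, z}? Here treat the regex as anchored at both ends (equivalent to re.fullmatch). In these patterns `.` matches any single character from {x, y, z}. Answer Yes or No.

Yes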